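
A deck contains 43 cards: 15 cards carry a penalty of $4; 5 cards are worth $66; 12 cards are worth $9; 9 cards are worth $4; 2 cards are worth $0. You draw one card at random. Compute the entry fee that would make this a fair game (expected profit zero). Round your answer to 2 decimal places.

$9.63

E[payout] = (15/43)·(-4) + (5/43)·66 + (12/43)·9 + (9/43)·4 + (2/43)·0 = 414/43
Fair fee = E[payout] = 414/43 ≈ $9.63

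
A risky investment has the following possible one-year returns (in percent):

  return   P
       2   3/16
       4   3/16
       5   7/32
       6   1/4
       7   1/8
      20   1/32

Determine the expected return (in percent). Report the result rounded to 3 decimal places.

5.219

E[X] = (3/16)·2 + (3/16)·4 + (7/32)·5 + (1/4)·6 + (1/8)·7 + (1/32)·20
     = 167/32 ≈ 5.219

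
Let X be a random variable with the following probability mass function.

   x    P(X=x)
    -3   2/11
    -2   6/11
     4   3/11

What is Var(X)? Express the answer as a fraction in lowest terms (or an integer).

954/121

E[X] = (2/11)·(-3) + (6/11)·(-2) + (3/11)·4 = -6/11
E[X²] = (2/11)·9 + (6/11)·4 + (3/11)·16 = 90/11
Var(X) = 90/11 − (-6/11)² = 954/121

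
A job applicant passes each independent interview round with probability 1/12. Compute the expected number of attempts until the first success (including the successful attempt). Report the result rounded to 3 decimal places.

12.000

For a geometric distribution, E[trials] = 1/p = 1/(1/12) = 12.
≈ 12.000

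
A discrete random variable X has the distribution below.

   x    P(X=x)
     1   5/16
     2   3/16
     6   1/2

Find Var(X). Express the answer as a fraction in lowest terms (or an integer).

1399/256

E[X] = (5/16)·1 + (3/16)·2 + (1/2)·6 = 59/16
E[X²] = (5/16)·1 + (3/16)·4 + (1/2)·36 = 305/16
Var(X) = 305/16 − (59/16)² = 1399/256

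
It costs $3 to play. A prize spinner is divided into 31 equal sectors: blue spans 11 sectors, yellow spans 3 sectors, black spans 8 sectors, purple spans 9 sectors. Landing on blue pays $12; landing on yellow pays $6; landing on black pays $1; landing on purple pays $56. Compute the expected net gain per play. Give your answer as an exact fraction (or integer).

E[payout] = (11/31)·12 + (3/31)·6 + (8/31)·1 + (9/31)·56 = 662/31
Expected profit = 662/31 − 3 = 569/31

569/31 dollars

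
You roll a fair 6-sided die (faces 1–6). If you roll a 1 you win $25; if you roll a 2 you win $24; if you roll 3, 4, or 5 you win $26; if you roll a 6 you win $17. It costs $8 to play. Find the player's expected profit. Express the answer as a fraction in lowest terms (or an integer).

E[payout] = (1/6)·17 + (1/6)·24 + (1/6)·25 + (1/2)·26 = 24
Expected profit = 24 − 8 = 16

$16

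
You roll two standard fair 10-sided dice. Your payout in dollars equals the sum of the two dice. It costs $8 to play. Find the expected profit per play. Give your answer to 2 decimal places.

Distribution of the sum of the two dice: 2 w.p. 1/100, 3 w.p. 1/50, 4 w.p. 3/100, 5 w.p. 1/25, 6 w.p. 1/20, 7 w.p. 3/50, …
E[payout] = (1/100)·2 + (1/50)·3 + (3/100)·4 + (1/25)·5 + (1/20)·6 + (3/50)·7 + (7/100)·8 + (2/25)·9 + (9/100)·10 + (1/10)·11 + (9/100)·12 + (2/25)·13 + (7/100)·14 + (3/50)·15 + (1/20)·16 + (1/25)·17 + (3/100)·18 + (1/50)·19 + (1/100)·20 = 11
Expected profit = 11 − 8 = 3 ≈ $3.00

$3.00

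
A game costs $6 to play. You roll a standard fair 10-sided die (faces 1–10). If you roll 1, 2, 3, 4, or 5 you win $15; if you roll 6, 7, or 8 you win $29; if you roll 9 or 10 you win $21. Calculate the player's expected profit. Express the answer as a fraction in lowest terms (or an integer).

72/5 dollars

E[payout] = (1/2)·15 + (1/5)·21 + (3/10)·29 = 102/5
Expected profit = 102/5 − 6 = 72/5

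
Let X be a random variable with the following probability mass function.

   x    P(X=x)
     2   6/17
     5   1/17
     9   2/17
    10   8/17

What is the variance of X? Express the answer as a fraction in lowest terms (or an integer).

E[X] = (6/17)·2 + (1/17)·5 + (2/17)·9 + (8/17)·10 = 115/17
E[X²] = (6/17)·4 + (1/17)·25 + (2/17)·81 + (8/17)·100 = 1011/17
Var(X) = 1011/17 − (115/17)² = 3962/289

3962/289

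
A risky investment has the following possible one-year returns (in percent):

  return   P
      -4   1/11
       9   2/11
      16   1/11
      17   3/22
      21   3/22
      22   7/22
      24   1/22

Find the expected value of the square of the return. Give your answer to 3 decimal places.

E[X²] = (1/11)·16 + (2/11)·81 + (1/11)·256 + (3/22)·289 + (3/22)·441 + (7/22)·484 + (1/22)·576
     = 3511/11 ≈ 319.182

319.182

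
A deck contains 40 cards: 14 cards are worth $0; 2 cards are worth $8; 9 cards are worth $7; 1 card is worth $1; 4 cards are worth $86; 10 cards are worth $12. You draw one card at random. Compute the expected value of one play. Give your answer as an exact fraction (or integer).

68/5 dollars

E[payout] = (14/40)·0 + (2/40)·8 + (9/40)·7 + (1/40)·1 + (4/40)·86 + (10/40)·12 = 68/5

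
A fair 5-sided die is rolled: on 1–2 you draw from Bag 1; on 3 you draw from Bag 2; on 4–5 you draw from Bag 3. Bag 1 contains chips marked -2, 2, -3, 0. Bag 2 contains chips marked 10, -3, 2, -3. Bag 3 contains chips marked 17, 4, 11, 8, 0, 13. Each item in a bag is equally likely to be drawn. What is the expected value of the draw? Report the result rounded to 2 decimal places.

3.53

E[X | Bag 1] = (-2 + 2 − 3 + 0)/4 = -3/4
E[X | Bag 2] = (10 − 3 + 2 − 3)/4 = 3/2
E[X | Bag 3] = (17 + 4 + 11 + 8 + 0 + 13)/6 = 53/6
E[X] = (2/5)·(-3/4) + (1/5)·3/2 + (2/5)·53/6 = 53/15 ≈ 3.53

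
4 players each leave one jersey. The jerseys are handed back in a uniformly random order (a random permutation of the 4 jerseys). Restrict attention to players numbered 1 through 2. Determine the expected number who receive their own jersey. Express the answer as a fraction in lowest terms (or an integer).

Let Xᵢ = 1 if person i gets their own jersey. For each i, P(Xᵢ=1) = 1/4.
By linearity of expectation, E[X₁+…+X_2] = 2·(1/4) = 1/2.

1/2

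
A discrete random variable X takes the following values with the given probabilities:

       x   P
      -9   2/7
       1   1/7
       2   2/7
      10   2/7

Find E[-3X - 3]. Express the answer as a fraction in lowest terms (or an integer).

-6

E[-3x-3] = (2/7)·24 + (1/7)·(-6) + (2/7)·(-9) + (2/7)·(-33)
     = -6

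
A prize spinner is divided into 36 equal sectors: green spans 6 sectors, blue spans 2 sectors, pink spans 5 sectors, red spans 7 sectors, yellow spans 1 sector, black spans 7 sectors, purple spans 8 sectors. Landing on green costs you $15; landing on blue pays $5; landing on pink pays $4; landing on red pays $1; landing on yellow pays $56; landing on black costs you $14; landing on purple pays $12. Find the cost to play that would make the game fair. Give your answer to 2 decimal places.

$0.03

E[payout] = (6/36)·(-15) + (2/36)·5 + (5/36)·4 + (7/36)·1 + (1/36)·56 + (7/36)·(-14) + (8/36)·12 = 1/36
Fair fee = E[payout] = 1/36 ≈ $0.03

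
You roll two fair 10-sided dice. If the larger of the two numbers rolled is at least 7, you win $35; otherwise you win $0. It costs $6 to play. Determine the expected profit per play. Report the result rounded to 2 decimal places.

E[payout] = (9/25)·0 + (16/25)·35 = 112/5
Expected profit = 112/5 − 6 = 82/5 ≈ $16.40

$16.40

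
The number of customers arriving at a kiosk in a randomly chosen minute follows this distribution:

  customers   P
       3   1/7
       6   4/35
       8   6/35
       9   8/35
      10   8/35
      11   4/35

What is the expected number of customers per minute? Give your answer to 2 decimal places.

8.09

E[X] = (1/7)·3 + (4/35)·6 + (6/35)·8 + (8/35)·9 + (8/35)·10 + (4/35)·11
     = 283/35 ≈ 8.09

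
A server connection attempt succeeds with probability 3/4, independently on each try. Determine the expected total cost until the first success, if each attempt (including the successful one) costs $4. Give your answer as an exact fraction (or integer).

E[#attempts] = 1/p = 4/3; E[cost] = 4·4/3 = 16/3.

16/3 dollars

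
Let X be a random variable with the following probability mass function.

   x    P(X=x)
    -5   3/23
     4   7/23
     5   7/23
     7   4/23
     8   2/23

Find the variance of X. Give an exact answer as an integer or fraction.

318/23

E[X] = (3/23)·(-5) + (7/23)·4 + (7/23)·5 + (4/23)·7 + (2/23)·8 = 4
E[X²] = (3/23)·25 + (7/23)·16 + (7/23)·25 + (4/23)·49 + (2/23)·64 = 686/23
Var(X) = 686/23 − (4)² = 318/23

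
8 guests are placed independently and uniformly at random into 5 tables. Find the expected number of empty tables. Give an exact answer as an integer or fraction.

Let Xⱼ=1 if table j is empty. P(Xⱼ=1) = ((5-1)/5)^8 = 65536/390625.
By linearity, E[#empty] = 5·65536/390625 = 65536/78125.

65536/78125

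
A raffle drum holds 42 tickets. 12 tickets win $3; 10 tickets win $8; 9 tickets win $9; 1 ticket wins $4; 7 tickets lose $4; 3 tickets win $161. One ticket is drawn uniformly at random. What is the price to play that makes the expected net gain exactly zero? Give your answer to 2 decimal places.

E[payout] = (12/42)·3 + (10/42)·8 + (9/42)·9 + (1/42)·4 + (7/42)·(-4) + (3/42)·161 = 328/21
Fair fee = E[payout] = 328/21 ≈ $15.62

$15.62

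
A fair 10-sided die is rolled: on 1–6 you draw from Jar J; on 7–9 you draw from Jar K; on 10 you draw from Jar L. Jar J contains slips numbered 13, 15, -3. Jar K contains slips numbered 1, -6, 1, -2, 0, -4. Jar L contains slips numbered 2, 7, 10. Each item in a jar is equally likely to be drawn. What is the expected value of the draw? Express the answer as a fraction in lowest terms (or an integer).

77/15

E[X | Jar J] = (13 + 15 − 3)/3 = 25/3
E[X | Jar K] = (1 − 6 + 1 − 2 + 0 − 4)/6 = -5/3
E[X | Jar L] = (2 + 7 + 10)/3 = 19/3
E[X] = (3/5)·25/3 + (3/10)·(-5/3) + (1/10)·19/3 = 77/15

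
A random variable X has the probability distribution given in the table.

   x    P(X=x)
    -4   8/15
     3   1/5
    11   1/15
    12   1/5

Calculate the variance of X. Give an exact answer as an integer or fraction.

E[X] = (8/15)·(-4) + (1/5)·3 + (1/15)·11 + (1/5)·12 = 8/5
E[X²] = (8/15)·16 + (1/5)·9 + (1/15)·121 + (1/5)·144 = 236/5
Var(X) = 236/5 − (8/5)² = 1116/25

1116/25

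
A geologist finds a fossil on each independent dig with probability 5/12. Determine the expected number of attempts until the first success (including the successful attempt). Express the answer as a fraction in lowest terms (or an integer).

12/5

For a geometric distribution, E[trials] = 1/p = 1/(5/12) = 12/5.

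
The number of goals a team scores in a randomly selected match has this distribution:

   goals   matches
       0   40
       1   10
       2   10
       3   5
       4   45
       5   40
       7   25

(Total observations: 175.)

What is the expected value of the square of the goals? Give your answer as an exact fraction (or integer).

608/35

Total = 175, so P(goals=0) = 40/175, etc.
E[X²] = (8/35)·0 + (2/35)·1 + (2/35)·4 + (1/35)·9 + (9/35)·16 + (8/35)·25 + (1/7)·49
     = 608/35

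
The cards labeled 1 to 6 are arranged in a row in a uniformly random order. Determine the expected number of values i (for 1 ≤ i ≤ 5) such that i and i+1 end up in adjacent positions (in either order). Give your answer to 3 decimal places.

For each i ∈ {1,…,5}, let Xᵢ = 1 if i and i+1 are adjacent. P(Xᵢ=1) = 2·(6−1)!/6! = 2/6.
By linearity, E[ΣXᵢ] = (5)·(2/6) = 5/3.
≈ 1.667

1.667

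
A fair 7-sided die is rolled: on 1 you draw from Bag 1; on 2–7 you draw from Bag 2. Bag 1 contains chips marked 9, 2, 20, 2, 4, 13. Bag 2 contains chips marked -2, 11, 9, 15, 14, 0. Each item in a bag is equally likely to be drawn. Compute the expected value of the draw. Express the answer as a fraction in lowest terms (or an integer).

166/21

E[X | Bag 1] = (9 + 2 + 20 + 2 + 4 + 13)/6 = 25/3
E[X | Bag 2] = (-2 + 11 + 9 + 15 + 14 + 0)/6 = 47/6
E[X] = (1/7)·25/3 + (6/7)·47/6 = 166/21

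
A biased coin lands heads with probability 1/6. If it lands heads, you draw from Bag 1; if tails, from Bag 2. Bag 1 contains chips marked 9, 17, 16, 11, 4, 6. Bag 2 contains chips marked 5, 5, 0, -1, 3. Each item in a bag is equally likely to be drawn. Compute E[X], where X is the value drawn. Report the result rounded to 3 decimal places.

E[X | Bag 1] = (9 + 17 + 16 + 11 + 4 + 6)/6 = 21/2
E[X | Bag 2] = (5 + 5 + 0 − 1 + 3)/5 = 12/5
E[X] = (1/6)·21/2 + (5/6)·12/5 = 15/4 ≈ 3.750

3.750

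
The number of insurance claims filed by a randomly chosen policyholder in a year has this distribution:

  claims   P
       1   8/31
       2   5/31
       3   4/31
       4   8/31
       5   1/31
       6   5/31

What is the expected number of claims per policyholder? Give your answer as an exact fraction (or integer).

E[X] = (8/31)·1 + (5/31)·2 + (4/31)·3 + (8/31)·4 + (1/31)·5 + (5/31)·6
     = 97/31

97/31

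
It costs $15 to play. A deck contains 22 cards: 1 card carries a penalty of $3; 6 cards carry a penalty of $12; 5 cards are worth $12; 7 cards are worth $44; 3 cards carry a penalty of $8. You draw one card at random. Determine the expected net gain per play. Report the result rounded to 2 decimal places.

-$2.77

E[payout] = (1/22)·(-3) + (6/22)·(-12) + (5/22)·12 + (7/22)·44 + (3/22)·(-8) = 269/22
Expected profit = 269/22 − 15 = -61/22 ≈ -$2.77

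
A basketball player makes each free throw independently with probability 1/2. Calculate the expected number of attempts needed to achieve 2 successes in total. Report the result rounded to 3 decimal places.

4.000

By linearity (sum of 2 independent geometric waits), E[trials] = 2/p = 2/(1/2) = 4.
≈ 4.000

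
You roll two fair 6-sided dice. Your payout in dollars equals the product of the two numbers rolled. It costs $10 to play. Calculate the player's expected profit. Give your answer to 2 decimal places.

Distribution of the product of the two numbers rolled: 1 w.p. 1/36, 2 w.p. 1/18, 3 w.p. 1/18, 4 w.p. 1/12, 5 w.p. 1/18, 6 w.p. 1/9, …
E[payout] = (1/36)·1 + (1/18)·2 + (1/18)·3 + (1/12)·4 + (1/18)·5 + (1/9)·6 + (1/18)·8 + (1/36)·9 + (1/18)·10 + (1/9)·12 + (1/18)·15 + (1/36)·16 + (1/18)·18 + (1/18)·20 + (1/18)·24 + (1/36)·25 + (1/18)·30 + (1/36)·36 = 49/4
Expected profit = 49/4 − 10 = 9/4 ≈ $2.25

$2.25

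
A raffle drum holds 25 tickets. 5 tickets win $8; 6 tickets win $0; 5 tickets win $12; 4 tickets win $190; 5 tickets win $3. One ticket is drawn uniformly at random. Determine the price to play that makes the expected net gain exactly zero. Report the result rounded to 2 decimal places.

$35.00

E[payout] = (5/25)·8 + (6/25)·0 + (5/25)·12 + (4/25)·190 + (5/25)·3 = 35
Fair fee = E[payout] = 35 ≈ $35.00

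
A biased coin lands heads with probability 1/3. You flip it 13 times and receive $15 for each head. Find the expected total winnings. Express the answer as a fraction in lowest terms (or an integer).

E[#heads] = 13·1/3 = 13/3 (linearity over flips).
E[winnings] = 15·13/3 = 65.

$65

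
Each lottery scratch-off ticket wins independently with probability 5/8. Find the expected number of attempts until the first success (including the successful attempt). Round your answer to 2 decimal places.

1.60

For a geometric distribution, E[trials] = 1/p = 1/(5/8) = 8/5.
≈ 1.60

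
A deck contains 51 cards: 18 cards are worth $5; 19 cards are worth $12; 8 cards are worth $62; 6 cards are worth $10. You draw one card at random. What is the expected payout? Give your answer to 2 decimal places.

$17.14

E[payout] = (18/51)·5 + (19/51)·12 + (8/51)·62 + (6/51)·10 = 874/51
≈ $17.14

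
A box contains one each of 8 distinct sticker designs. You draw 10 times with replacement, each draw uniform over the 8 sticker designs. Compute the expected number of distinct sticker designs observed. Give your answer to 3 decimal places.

5.895

Let Xⱼ=1 if type j appears at least once. P(Xⱼ=1) = 1 − ((8−1)/8)^10 = 791266575/1073741824.
E[#distinct] = 8·791266575/1073741824 = 791266575/134217728.
≈ 5.895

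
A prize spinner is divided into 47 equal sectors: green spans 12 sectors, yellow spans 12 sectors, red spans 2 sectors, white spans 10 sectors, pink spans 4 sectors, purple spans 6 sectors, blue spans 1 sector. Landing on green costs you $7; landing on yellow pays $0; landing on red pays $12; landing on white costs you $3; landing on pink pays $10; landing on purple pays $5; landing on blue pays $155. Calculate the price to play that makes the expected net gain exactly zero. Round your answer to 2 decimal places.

E[payout] = (12/47)·(-7) + (12/47)·0 + (2/47)·12 + (10/47)·(-3) + (4/47)·10 + (6/47)·5 + (1/47)·155 = 135/47
Fair fee = E[payout] = 135/47 ≈ $2.87

$2.87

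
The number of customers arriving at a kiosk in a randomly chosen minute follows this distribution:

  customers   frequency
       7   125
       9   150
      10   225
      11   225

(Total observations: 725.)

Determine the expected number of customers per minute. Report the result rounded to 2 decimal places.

Total = 725, so P(customers=7) = 125/725, etc.
E[X] = (5/29)·7 + (6/29)·9 + (9/29)·10 + (9/29)·11
     = 278/29 ≈ 9.59

9.59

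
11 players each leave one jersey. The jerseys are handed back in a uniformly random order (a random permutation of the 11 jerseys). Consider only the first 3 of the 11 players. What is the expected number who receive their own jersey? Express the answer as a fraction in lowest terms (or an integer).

Let Xᵢ = 1 if person i gets their own jersey. For each i, P(Xᵢ=1) = 1/11.
By linearity of expectation, E[X₁+…+X_3] = 3·(1/11) = 3/11.

3/11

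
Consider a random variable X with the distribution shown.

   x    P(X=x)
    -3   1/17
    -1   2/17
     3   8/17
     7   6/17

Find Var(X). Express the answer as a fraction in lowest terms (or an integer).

2688/289

E[X] = (1/17)·(-3) + (2/17)·(-1) + (8/17)·3 + (6/17)·7 = 61/17
E[X²] = (1/17)·9 + (2/17)·1 + (8/17)·9 + (6/17)·49 = 377/17
Var(X) = 377/17 − (61/17)² = 2688/289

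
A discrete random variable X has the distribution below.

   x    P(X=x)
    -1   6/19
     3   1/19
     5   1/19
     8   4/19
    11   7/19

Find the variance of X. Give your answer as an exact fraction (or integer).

9396/361

E[X] = (6/19)·(-1) + (1/19)·3 + (1/19)·5 + (4/19)·8 + (7/19)·11 = 111/19
E[X²] = (6/19)·1 + (1/19)·9 + (1/19)·25 + (4/19)·64 + (7/19)·121 = 1143/19
Var(X) = 1143/19 − (111/19)² = 9396/361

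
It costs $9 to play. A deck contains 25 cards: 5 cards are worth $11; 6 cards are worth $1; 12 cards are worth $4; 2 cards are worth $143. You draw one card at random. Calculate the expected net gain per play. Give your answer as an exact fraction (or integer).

34/5 dollars

E[payout] = (5/25)·11 + (6/25)·1 + (12/25)·4 + (2/25)·143 = 79/5
Expected profit = 79/5 − 9 = 34/5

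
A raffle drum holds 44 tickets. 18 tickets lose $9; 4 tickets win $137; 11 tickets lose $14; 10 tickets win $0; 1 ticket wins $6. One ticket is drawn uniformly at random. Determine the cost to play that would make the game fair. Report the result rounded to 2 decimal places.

E[payout] = (18/44)·(-9) + (4/44)·137 + (11/44)·(-14) + (10/44)·0 + (1/44)·6 = 119/22
Fair fee = E[payout] = 119/22 ≈ $5.41

$5.41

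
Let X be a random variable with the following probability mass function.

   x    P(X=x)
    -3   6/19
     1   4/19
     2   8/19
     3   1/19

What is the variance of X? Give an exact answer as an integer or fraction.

1856/361

E[X] = (6/19)·(-3) + (4/19)·1 + (8/19)·2 + (1/19)·3 = 5/19
E[X²] = (6/19)·9 + (4/19)·1 + (8/19)·4 + (1/19)·9 = 99/19
Var(X) = 99/19 − (5/19)² = 1856/361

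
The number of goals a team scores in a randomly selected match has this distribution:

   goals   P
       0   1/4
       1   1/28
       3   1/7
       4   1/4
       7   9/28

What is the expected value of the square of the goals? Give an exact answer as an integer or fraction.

295/14

E[X²] = (1/4)·0 + (1/28)·1 + (1/7)·9 + (1/4)·16 + (9/28)·49
     = 295/14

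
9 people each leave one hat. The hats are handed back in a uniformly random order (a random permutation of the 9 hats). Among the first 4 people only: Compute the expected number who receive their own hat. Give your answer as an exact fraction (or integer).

4/9

Let Xᵢ = 1 if person i gets their own hat. For each i, P(Xᵢ=1) = 1/9.
By linearity of expectation, E[X₁+…+X_4] = 4·(1/9) = 4/9.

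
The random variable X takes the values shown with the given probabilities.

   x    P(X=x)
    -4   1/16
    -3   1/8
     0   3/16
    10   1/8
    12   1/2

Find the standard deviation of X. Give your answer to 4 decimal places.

E[X] = 53/8, E[X²] = 693/8
Var(X) = E[X²] − (E[X])² = 693/8 − 2809/64 = 2735/64
SD(X) = √(2735/64) ≈ 6.5372

6.5372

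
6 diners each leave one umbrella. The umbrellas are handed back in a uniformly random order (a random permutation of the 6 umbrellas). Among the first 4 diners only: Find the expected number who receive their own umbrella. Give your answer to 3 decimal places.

0.667

Let Xᵢ = 1 if person i gets their own umbrella. For each i, P(Xᵢ=1) = 1/6.
By linearity of expectation, E[X₁+…+X_4] = 4·(1/6) = 2/3.
≈ 0.667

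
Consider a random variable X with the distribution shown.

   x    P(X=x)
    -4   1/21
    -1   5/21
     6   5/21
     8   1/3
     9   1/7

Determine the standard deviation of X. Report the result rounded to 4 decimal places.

4.2368

E[X] = 104/21, E[X²] = 892/21
Var(X) = E[X²] − (E[X])² = 892/21 − 10816/441 = 7916/441
SD(X) = √(7916/441) ≈ 4.2368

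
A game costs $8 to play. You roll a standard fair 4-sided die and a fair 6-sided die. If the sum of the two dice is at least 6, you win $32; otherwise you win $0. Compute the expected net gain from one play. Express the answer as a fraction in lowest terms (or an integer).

32/3 dollars

E[payout] = (5/12)·0 + (7/12)·32 = 56/3
Expected profit = 56/3 − 8 = 32/3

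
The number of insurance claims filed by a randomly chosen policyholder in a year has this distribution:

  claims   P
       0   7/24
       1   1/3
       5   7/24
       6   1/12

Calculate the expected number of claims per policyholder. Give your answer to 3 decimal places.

2.292

E[X] = (7/24)·0 + (1/3)·1 + (7/24)·5 + (1/12)·6
     = 55/24 ≈ 2.292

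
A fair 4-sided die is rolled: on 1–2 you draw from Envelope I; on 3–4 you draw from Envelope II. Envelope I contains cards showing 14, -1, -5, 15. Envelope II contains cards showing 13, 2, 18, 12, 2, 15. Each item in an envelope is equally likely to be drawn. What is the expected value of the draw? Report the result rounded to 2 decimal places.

8.04

E[X | Envelope I] = (14 − 1 − 5 + 15)/4 = 23/4
E[X | Envelope II] = (13 + 2 + 18 + 12 + 2 + 15)/6 = 31/3
E[X] = (1/2)·23/4 + (1/2)·31/3 = 193/24 ≈ 8.04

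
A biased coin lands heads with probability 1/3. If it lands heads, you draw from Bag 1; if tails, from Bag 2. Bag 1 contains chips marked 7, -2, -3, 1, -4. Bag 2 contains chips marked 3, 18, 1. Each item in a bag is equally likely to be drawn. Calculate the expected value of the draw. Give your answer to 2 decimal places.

E[X | Bag 1] = (7 − 2 − 3 + 1 − 4)/5 = -1/5
E[X | Bag 2] = (3 + 18 + 1)/3 = 22/3
E[X] = (1/3)·(-1/5) + (2/3)·22/3 = 217/45 ≈ 4.82

4.82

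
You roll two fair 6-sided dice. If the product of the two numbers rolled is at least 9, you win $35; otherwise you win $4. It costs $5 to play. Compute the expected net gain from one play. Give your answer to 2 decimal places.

E[payout] = (4/9)·4 + (5/9)·35 = 191/9
Expected profit = 191/9 − 5 = 146/9 ≈ $16.22

$16.22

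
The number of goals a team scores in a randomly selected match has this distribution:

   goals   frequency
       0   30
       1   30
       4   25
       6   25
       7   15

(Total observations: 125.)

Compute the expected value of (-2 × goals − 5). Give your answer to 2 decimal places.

Total = 125, so P(goals=0) = 30/125, etc.
E[-2x-5] = (6/25)·(-5) + (6/25)·(-7) + (1/5)·(-13) + (1/5)·(-17) + (3/25)·(-19)
     = -279/25 ≈ -11.16

-11.16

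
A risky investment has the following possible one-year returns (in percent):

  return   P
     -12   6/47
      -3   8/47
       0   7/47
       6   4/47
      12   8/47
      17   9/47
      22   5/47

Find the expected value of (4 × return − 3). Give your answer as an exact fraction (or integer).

1007/47

E[4x-3] = (6/47)·(-51) + (8/47)·(-15) + (7/47)·(-3) + (4/47)·21 + (8/47)·45 + (9/47)·65 + (5/47)·85
     = 1007/47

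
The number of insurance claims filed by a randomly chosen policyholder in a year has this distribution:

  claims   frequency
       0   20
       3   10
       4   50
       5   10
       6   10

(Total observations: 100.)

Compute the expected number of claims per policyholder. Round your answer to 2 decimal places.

Total = 100, so P(claims=0) = 20/100, etc.
E[X] = (1/5)·0 + (1/10)·3 + (1/2)·4 + (1/10)·5 + (1/10)·6
     = 17/5 ≈ 3.40

3.40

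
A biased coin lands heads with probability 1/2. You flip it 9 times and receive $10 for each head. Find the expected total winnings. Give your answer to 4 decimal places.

$45.0000

E[#heads] = 9·1/2 = 9/2 (linearity over flips).
E[winnings] = 10·9/2 = 45.
≈ 45.0000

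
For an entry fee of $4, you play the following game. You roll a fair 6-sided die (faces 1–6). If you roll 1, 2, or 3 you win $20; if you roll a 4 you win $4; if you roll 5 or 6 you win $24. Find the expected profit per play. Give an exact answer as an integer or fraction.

44/3 dollars

E[payout] = (1/6)·4 + (1/2)·20 + (1/3)·24 = 56/3
Expected profit = 56/3 − 4 = 44/3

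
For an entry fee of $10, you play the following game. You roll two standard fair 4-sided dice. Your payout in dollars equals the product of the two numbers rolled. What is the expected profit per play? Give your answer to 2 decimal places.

Distribution of the product of the two numbers rolled: 1 w.p. 1/16, 2 w.p. 1/8, 3 w.p. 1/8, 4 w.p. 3/16, 6 w.p. 1/8, 8 w.p. 1/8, …
E[payout] = (1/16)·1 + (1/8)·2 + (1/8)·3 + (3/16)·4 + (1/8)·6 + (1/8)·8 + (1/16)·9 + (1/8)·12 + (1/16)·16 = 25/4
Expected profit = 25/4 − 10 = -15/4 ≈ -$3.75

-$3.75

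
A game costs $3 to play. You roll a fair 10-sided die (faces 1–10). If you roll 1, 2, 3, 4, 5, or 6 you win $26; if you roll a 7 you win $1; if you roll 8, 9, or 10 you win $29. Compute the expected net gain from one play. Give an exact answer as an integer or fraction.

E[payout] = (1/10)·1 + (3/5)·26 + (3/10)·29 = 122/5
Expected profit = 122/5 − 3 = 107/5

107/5 dollars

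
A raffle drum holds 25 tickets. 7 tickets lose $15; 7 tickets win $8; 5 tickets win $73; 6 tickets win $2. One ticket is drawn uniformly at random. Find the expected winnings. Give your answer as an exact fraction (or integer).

E[payout] = (7/25)·(-15) + (7/25)·8 + (5/25)·73 + (6/25)·2 = 328/25

328/25 dollars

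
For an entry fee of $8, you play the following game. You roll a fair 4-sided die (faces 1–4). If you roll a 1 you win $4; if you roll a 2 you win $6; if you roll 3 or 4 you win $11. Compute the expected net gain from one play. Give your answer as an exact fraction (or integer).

$0

E[payout] = (1/4)·4 + (1/4)·6 + (1/2)·11 = 8
Expected profit = 8 − 8 = 0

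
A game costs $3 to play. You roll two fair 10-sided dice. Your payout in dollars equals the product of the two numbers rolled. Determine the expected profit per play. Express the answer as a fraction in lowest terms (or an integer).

109/4 dollars

Distribution of the product of the two numbers rolled: 1 w.p. 1/100, 2 w.p. 1/50, 3 w.p. 1/50, 4 w.p. 3/100, 5 w.p. 1/50, 6 w.p. 1/25, …
E[payout] = (1/100)·1 + (1/50)·2 + (1/50)·3 + (3/100)·4 + (1/50)·5 + (1/25)·6 + (1/50)·7 + (1/25)·8 + (3/100)·9 + (1/25)·10 + (1/25)·12 + (1/50)·14 + (1/50)·15 + (3/100)·16 + (1/25)·18 + (1/25)·20 + (1/50)·21 + (1/25)·24 + (1/100)·25 + (1/50)·27 + (1/50)·28 + (1/25)·30 + (1/50)·32 + (1/50)·35 + (3/100)·36 + (1/25)·40 + (1/50)·42 + (1/50)·45 + (1/50)·48 + (1/100)·49 + (1/50)·50 + (1/50)·54 + (1/50)·56 + (1/50)·60 + (1/50)·63 + (1/100)·64 + (1/50)·70 + (1/50)·72 + (1/50)·80 + (1/100)·81 + (1/50)·90 + (1/100)·100 = 121/4
Expected profit = 121/4 − 3 = 109/4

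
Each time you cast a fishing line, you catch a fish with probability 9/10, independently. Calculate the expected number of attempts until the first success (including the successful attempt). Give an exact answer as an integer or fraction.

For a geometric distribution, E[trials] = 1/p = 1/(9/10) = 10/9.

10/9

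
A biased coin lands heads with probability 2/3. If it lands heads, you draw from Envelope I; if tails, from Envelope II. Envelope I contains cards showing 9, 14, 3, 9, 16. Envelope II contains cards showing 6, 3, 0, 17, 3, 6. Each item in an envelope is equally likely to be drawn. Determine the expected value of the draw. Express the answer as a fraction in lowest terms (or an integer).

E[X | Envelope I] = (9 + 14 + 3 + 9 + 16)/5 = 51/5
E[X | Envelope II] = (6 + 3 + 0 + 17 + 3 + 6)/6 = 35/6
E[X] = (2/3)·51/5 + (1/3)·35/6 = 787/90

787/90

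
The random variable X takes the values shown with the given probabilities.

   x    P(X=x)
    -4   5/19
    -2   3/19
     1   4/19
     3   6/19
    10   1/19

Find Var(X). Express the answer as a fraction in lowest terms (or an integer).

4714/361

E[X] = (5/19)·(-4) + (3/19)·(-2) + (4/19)·1 + (6/19)·3 + (1/19)·10 = 6/19
E[X²] = (5/19)·16 + (3/19)·4 + (4/19)·1 + (6/19)·9 + (1/19)·100 = 250/19
Var(X) = 250/19 − (6/19)² = 4714/361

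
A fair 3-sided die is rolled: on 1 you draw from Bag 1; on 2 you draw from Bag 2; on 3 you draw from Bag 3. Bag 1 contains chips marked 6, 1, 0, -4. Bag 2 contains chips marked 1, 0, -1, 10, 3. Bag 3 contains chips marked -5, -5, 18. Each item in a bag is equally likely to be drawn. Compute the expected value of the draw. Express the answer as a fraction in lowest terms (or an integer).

E[X | Bag 1] = (6 + 1 + 0 − 4)/4 = 3/4
E[X | Bag 2] = (1 + 0 − 1 + 10 + 3)/5 = 13/5
E[X | Bag 3] = (-5 − 5 + 18)/3 = 8/3
E[X] = (1/3)·3/4 + (1/3)·13/5 + (1/3)·8/3 = 361/180

361/180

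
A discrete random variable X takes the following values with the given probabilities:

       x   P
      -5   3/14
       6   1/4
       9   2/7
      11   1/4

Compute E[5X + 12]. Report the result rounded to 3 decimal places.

E[5x+12] = (3/14)·(-13) + (1/4)·42 + (2/7)·57 + (1/4)·67
     = 163/4 ≈ 40.750

40.750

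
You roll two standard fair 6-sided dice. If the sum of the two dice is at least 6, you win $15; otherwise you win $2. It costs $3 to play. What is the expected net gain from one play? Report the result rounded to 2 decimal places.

E[payout] = (5/18)·2 + (13/18)·15 = 205/18
Expected profit = 205/18 − 3 = 151/18 ≈ $8.39

$8.39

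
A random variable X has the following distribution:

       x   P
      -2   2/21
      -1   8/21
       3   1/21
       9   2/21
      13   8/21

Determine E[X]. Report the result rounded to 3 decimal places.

5.381

E[X] = (2/21)·(-2) + (8/21)·(-1) + (1/21)·3 + (2/21)·9 + (8/21)·13
     = 113/21 ≈ 5.381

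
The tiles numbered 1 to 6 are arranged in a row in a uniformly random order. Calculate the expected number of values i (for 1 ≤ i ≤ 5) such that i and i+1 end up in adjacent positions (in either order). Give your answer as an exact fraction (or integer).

For each i ∈ {1,…,5}, let Xᵢ = 1 if i and i+1 are adjacent. P(Xᵢ=1) = 2·(6−1)!/6! = 2/6.
By linearity, E[ΣXᵢ] = (5)·(2/6) = 5/3.

5/3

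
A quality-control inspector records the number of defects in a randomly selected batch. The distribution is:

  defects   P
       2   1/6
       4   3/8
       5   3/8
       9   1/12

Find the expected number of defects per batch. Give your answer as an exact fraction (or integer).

107/24

E[X] = (1/6)·2 + (3/8)·4 + (3/8)·5 + (1/12)·9
     = 107/24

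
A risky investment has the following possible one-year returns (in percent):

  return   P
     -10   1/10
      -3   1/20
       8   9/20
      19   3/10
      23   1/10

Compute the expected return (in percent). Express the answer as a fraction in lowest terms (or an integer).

E[X] = (1/10)·(-10) + (1/20)·(-3) + (9/20)·8 + (3/10)·19 + (1/10)·23
     = 209/20

209/20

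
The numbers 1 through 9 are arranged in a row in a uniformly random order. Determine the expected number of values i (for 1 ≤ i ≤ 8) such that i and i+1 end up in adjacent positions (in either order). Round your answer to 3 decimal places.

For each i ∈ {1,…,8}, let Xᵢ = 1 if i and i+1 are adjacent. P(Xᵢ=1) = 2·(9−1)!/9! = 2/9.
By linearity, E[ΣXᵢ] = (8)·(2/9) = 16/9.
≈ 1.778

1.778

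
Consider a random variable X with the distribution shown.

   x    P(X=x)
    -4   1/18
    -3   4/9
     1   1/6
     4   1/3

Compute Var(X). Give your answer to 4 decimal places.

E[X] = (1/18)·(-4) + (4/9)·(-3) + (1/6)·1 + (1/3)·4 = -1/18
E[X²] = (1/18)·16 + (4/9)·9 + (1/6)·1 + (1/3)·16 = 187/18
Var(X) = 187/18 − (-1/18)² = 3365/324 ≈ 10.3858

10.3858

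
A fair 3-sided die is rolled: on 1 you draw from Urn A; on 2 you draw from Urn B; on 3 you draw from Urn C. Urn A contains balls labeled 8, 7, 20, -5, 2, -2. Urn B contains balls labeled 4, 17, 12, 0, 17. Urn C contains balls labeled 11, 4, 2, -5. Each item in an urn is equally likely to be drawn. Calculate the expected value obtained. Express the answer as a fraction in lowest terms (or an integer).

E[X | Urn A] = (8 + 7 + 20 − 5 + 2 − 2)/6 = 5
E[X | Urn B] = (4 + 17 + 12 + 0 + 17)/5 = 10
E[X | Urn C] = (11 + 4 + 2 − 5)/4 = 3
E[X] = (1/3)·5 + (1/3)·10 + (1/3)·3 = 6

6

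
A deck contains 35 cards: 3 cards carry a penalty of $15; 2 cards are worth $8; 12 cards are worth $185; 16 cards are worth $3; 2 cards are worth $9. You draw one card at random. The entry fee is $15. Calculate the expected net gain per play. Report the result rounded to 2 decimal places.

E[payout] = (3/35)·(-15) + (2/35)·8 + (12/35)·185 + (16/35)·3 + (2/35)·9 = 2257/35
Expected profit = 2257/35 − 15 = 1732/35 ≈ $49.49

$49.49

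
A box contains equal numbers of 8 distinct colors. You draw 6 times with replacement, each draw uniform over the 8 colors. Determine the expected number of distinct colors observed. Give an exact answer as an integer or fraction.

144495/32768

Let Xⱼ=1 if type j appears at least once. P(Xⱼ=1) = 1 − ((8−1)/8)^6 = 144495/262144.
E[#distinct] = 8·144495/262144 = 144495/32768.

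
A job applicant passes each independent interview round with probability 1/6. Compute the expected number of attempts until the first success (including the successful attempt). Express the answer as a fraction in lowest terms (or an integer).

6

For a geometric distribution, E[trials] = 1/p = 1/(1/6) = 6.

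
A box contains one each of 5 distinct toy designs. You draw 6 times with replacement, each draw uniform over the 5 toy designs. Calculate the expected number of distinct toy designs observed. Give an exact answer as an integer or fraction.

11529/3125

Let Xⱼ=1 if type j appears at least once. P(Xⱼ=1) = 1 − ((5−1)/5)^6 = 11529/15625.
E[#distinct] = 5·11529/15625 = 11529/3125.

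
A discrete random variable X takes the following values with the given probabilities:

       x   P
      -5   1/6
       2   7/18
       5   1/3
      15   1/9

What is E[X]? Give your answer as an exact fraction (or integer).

E[X] = (1/6)·(-5) + (7/18)·2 + (1/3)·5 + (1/9)·15
     = 59/18

59/18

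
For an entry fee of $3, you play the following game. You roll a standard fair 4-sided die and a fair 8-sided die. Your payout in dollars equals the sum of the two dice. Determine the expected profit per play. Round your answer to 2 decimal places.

$4.00

Distribution of the sum of the two dice: 2 w.p. 1/32, 3 w.p. 1/16, 4 w.p. 3/32, 5 w.p. 1/8, 6 w.p. 1/8, 7 w.p. 1/8, …
E[payout] = (1/32)·2 + (1/16)·3 + (3/32)·4 + (1/8)·5 + (1/8)·6 + (1/8)·7 + (1/8)·8 + (1/8)·9 + (3/32)·10 + (1/16)·11 + (1/32)·12 = 7
Expected profit = 7 − 3 = 4 ≈ $4.00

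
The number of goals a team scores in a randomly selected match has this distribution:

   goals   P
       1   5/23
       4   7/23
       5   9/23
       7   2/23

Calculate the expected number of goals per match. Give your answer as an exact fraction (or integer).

4

E[X] = (5/23)·1 + (7/23)·4 + (9/23)·5 + (2/23)·7
     = 4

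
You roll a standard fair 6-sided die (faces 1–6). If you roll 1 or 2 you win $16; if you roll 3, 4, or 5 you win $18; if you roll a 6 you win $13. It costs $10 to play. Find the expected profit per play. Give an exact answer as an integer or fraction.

E[payout] = (1/6)·13 + (1/3)·16 + (1/2)·18 = 33/2
Expected profit = 33/2 − 10 = 13/2

13/2 dollars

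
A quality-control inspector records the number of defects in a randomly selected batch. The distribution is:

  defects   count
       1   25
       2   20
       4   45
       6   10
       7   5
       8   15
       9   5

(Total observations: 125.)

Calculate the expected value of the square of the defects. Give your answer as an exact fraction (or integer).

Total = 125, so P(defects=1) = 25/125, etc.
E[X²] = (1/5)·1 + (4/25)·4 + (9/25)·16 + (2/25)·36 + (1/25)·49 + (3/25)·64 + (1/25)·81
     = 559/25

559/25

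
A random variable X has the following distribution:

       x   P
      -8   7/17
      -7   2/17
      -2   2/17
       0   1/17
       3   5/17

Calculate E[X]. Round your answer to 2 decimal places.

-3.47

E[X] = (7/17)·(-8) + (2/17)·(-7) + (2/17)·(-2) + (1/17)·0 + (5/17)·3
     = -59/17 ≈ -3.47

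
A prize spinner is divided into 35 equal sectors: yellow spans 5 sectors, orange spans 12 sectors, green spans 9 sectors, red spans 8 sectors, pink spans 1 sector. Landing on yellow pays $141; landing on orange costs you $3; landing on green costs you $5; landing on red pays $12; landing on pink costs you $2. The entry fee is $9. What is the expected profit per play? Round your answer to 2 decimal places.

E[payout] = (5/35)·141 + (12/35)·(-3) + (9/35)·(-5) + (8/35)·12 + (1/35)·(-2) = 718/35
Expected profit = 718/35 − 9 = 403/35 ≈ $11.51

$11.51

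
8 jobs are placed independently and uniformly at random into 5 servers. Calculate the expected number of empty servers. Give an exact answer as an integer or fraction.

65536/78125

Let Xⱼ=1 if server j is empty. P(Xⱼ=1) = ((5-1)/5)^8 = 65536/390625.
By linearity, E[#empty] = 5·65536/390625 = 65536/78125.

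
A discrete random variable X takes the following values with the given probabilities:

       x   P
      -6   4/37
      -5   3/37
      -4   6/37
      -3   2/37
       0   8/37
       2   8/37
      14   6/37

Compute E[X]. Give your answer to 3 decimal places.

0.838

E[X] = (4/37)·(-6) + (3/37)·(-5) + (6/37)·(-4) + (2/37)·(-3) + (8/37)·0 + (8/37)·2 + (6/37)·14
     = 31/37 ≈ 0.838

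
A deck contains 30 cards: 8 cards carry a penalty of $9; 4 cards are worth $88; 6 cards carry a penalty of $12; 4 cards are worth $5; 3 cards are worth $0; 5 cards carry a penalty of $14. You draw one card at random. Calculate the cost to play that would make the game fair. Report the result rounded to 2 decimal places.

E[payout] = (8/30)·(-9) + (4/30)·88 + (6/30)·(-12) + (4/30)·5 + (3/30)·0 + (5/30)·(-14) = 79/15
Fair fee = E[payout] = 79/15 ≈ $5.27

$5.27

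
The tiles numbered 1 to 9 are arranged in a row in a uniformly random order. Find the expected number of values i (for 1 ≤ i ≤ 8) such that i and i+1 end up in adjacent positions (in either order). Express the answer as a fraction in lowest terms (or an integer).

For each i ∈ {1,…,8}, let Xᵢ = 1 if i and i+1 are adjacent. P(Xᵢ=1) = 2·(9−1)!/9! = 2/9.
By linearity, E[ΣXᵢ] = (8)·(2/9) = 16/9.

16/9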